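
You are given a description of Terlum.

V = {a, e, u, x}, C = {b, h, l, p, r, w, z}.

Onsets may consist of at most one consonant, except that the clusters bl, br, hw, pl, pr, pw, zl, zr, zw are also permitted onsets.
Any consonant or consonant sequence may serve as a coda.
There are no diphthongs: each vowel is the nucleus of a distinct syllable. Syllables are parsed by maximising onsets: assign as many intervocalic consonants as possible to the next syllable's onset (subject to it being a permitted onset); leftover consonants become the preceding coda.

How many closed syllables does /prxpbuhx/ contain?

1

Nuclei (vowels): x, u, x → 3 syllables.
V1 /x/ – V2 /u/: /pb/ — longest licit onset from the right is /b/, leaving /p/ as coda.
V2 /u/ – V3 /x/: /h/ → onset of the next syllable (single consonants are always licit onsets).
So the parse is prxp.bu.hx.
Classifying each syllable: /prxp/ (closed), /bu/ (open), /hx/ (open).
Closed syllables: 1.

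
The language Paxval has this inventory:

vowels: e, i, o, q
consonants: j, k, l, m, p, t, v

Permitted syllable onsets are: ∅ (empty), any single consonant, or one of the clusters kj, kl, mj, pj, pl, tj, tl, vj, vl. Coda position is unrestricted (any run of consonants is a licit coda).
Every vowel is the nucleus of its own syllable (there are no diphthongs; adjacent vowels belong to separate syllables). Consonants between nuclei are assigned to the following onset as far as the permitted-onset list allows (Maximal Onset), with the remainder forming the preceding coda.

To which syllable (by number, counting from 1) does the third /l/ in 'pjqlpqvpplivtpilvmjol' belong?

The vowels are q, q, i, i, o — 5 nuclei, so 5 syllables.
σ1/σ2 boundary: cluster /lp/ — the longest permitted-onset suffix is /p/; onset = /p/, preceding coda = /l/.
σ2/σ3 boundary: cluster /vppl/ — the longest permitted-onset suffix is /pl/; onset = /pl/, preceding coda = /vp/.
σ3/σ4 boundary: /vtp/ splits as /vt/ + /p/ (/p/ is the longest suffix that is a licit onset).
σ4/σ5 boundary: cluster /lvmj/ — the longest permitted-onset suffix is /mj/; onset = /mj/, preceding coda = /lv/.
Syllabification: pjql.pqvp.plivt.pilv.mjol.
The third /l/ is in the coda of syllable 4 (/pilv/).

4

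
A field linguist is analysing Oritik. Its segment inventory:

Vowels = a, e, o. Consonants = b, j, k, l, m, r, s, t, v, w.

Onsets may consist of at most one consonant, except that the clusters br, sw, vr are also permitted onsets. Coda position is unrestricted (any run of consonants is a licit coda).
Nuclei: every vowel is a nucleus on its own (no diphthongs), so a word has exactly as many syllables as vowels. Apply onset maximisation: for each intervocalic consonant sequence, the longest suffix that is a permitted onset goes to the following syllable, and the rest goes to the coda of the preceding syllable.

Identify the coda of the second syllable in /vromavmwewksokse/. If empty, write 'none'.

The vowels are o, a, e, o, e — 5 nuclei, so 5 syllables.
/o…a/ gap (V1→V2): just /m/ — single C goes to the following onset.
/a…e/ gap (V2→V3): /vmw/ splits as /vm/ + /w/ (/w/ is the longest suffix that is a licit onset).
/e…o/ gap (V3→V4): /wks/ — longest licit onset from the right is /s/, leaving /wk/ as coda.
/o…e/ gap (V4→V5): /ks/ — longest licit onset from the right is /s/, leaving /k/ as coda.
Putting it together: vro.mavm.wewk.sok.se.
Syllable 2 is /mavm/: onset /m/, nucleus /a/, coda /vm/.

vm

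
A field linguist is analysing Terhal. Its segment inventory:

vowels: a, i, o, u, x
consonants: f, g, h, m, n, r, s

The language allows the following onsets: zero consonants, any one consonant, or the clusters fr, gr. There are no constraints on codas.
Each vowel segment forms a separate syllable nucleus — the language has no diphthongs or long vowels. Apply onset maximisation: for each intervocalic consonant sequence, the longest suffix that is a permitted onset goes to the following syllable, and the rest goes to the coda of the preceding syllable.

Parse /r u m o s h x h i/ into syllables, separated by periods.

Nuclei (vowels): u, o, x, i → 4 syllables.
σ1/σ2 boundary: /m/ is a single consonant, so it becomes the next onset.
σ2/σ3 boundary: /sh/; trying suffixes from longest down, /h/ is the first permitted one, so coda /s/ | onset /h/.
σ3/σ4 boundary: just /h/ — single C goes to the following onset.

ru.mos.hx.hi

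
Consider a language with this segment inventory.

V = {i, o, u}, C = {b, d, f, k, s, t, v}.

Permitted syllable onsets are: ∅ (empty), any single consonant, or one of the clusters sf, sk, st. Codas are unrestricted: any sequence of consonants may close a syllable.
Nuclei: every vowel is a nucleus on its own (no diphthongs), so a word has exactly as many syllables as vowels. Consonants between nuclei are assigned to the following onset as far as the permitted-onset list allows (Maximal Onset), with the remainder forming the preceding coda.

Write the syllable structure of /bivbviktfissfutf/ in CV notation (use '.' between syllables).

CVCC.CVCC.CVC.CCVCC

Vowels present: i, i, i, u; each is a nucleus, giving 4 syllables.
Between /i/ (V1) and /i/ (V2): cluster /vbv/ — the longest permitted-onset suffix is /v/; onset = /v/, preceding coda = /vb/.
Between /i/ (V2) and /i/ (V3): /ktf/; trying suffixes from longest down, /f/ is the first permitted one, so coda /kt/ | onset /f/.
Between /i/ (V3) and /u/ (V4): cluster /ssf/ — the longest permitted-onset suffix is /sf/; onset = /sf/, preceding coda = /s/.
So the parse is bivb.vikt.fis.sfutf.
Mapping each syllable to C/V: /bivb/ → CVCC, /vikt/ → CVCC, /fis/ → CVC, /sfutf/ → CCVCC.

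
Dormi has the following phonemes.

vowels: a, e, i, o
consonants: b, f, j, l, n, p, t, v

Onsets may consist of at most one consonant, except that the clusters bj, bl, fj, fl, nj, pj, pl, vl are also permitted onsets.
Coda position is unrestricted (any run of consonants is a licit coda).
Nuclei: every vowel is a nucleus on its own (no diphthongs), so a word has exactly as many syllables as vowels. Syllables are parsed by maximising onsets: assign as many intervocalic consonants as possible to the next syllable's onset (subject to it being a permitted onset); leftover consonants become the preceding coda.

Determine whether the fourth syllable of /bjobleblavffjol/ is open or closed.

closed

Nuclei (vowels): o, e, a, o → 4 syllables.
V1 /o/ – V2 /e/: /bl/ is a licit onset in full, so it all attaches to the next syllable.
V2 /e/ – V3 /a/: /bl/ — entire cluster is a permitted onset → onset /bl/, coda ∅.
V3 /a/ – V4 /o/: cluster /vffj/ — the longest permitted-onset suffix is /fj/; onset = /fj/, preceding coda = /vf/.
So the parse is bjo.ble.blavf.fjol.
Syllable 4 is /fjol/ with coda /l/, so it is closed.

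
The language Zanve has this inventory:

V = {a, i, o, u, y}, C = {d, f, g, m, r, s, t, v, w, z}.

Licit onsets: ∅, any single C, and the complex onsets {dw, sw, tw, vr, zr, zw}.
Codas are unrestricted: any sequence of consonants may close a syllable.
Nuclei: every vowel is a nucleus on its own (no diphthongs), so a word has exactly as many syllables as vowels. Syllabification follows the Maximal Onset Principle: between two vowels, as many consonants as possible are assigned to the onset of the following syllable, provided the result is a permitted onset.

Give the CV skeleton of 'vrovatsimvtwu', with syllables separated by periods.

CCV.CVC.CVCC.CCV

Nuclei (vowels): o, a, i, u → 4 syllables.
/o…a/ gap (V1→V2): just /v/ — single C goes to the following onset.
/a…i/ gap (V2→V3): cluster /ts/ — the longest permitted-onset suffix is /s/; onset = /s/, preceding coda = /t/.
/i…u/ gap (V3→V4): /mvtw/; trying suffixes from longest down, /tw/ is the first permitted one, so coda /mv/ | onset /tw/.
Result: vro.vat.simv.twu.
Mapping each syllable to C/V: /vro/ → CCV, /vat/ → CVC, /simv/ → CVCC, /twu/ → CCV.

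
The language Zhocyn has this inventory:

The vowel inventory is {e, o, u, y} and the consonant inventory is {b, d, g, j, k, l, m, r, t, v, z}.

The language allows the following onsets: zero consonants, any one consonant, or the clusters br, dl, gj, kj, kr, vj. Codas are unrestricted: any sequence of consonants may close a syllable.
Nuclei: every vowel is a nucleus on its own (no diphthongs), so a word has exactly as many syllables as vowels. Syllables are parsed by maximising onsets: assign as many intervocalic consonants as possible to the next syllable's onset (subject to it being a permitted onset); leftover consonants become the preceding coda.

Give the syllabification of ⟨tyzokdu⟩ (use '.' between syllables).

The vowels are y, o, u — 3 nuclei, so 3 syllables.
Between /y/ (V1) and /o/ (V2): /z/ is a single consonant, so it becomes the next onset.
Between /o/ (V2) and /u/ (V3): /kd/ splits as /k/ + /d/ (/d/ is the longest suffix that is a licit onset).

ty.zok.du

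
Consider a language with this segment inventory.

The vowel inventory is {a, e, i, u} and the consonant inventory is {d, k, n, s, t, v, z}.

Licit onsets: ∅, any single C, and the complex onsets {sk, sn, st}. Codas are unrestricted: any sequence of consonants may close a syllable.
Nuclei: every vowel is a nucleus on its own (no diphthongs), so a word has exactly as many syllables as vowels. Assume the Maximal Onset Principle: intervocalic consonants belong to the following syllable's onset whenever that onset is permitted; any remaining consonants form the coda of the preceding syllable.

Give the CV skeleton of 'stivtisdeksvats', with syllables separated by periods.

The vowels are i, i, e, a — 4 nuclei, so 4 syllables.
V1 /i/ – V2 /i/: /vt/; trying suffixes from longest down, /t/ is the first permitted one, so coda /v/ | onset /t/.
V2 /i/ – V3 /e/: /sd/ splits as /s/ + /d/ (/d/ is the longest suffix that is a licit onset).
V3 /e/ – V4 /a/: /ksv/ splits as /ks/ + /v/ (/v/ is the longest suffix that is a licit onset).
So the parse is stiv.tis.deks.vats.
Mapping each syllable to C/V: /stiv/ → CCVC, /tis/ → CVC, /deks/ → CVCC, /vats/ → CVCC.

CCVC.CVC.CVCC.CVCC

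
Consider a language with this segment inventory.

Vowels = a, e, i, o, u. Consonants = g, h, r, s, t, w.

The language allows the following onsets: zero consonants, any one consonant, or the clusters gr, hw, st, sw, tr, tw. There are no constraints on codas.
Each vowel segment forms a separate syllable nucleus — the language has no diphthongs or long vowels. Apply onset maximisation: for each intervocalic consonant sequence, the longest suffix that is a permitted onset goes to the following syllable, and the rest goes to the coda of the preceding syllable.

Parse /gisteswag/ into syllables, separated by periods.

The vowels are i, e, a — 3 nuclei, so 3 syllables.
/i…e/ gap (V1→V2): cluster /st/ — /st/ is itself a permitted onset, so the whole cluster goes right; preceding coda = ∅.
/e…a/ gap (V2→V3): /sw/ — entire cluster is a permitted onset → onset /sw/, coda ∅.

gi.ste.swag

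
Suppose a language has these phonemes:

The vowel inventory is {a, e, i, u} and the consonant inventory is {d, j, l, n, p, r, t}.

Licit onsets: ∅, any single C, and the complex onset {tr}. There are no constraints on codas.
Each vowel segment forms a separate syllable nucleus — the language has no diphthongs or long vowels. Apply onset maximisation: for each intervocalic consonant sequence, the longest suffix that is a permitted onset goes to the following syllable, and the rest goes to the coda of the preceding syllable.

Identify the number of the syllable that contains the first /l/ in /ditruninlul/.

4

Nuclei (vowels): i, u, i, u → 4 syllables.
σ1/σ2 boundary: /tr/ is a licit onset in full, so it all attaches to the next syllable.
σ2/σ3 boundary: just /n/ — single C goes to the following onset.
σ3/σ4 boundary: cluster /nl/ — the longest permitted-onset suffix is /l/; onset = /l/, preceding coda = /n/.
Syllabification: di.tru.nin.lul.
The first /l/ is in the onset of syllable 4 (/lul/).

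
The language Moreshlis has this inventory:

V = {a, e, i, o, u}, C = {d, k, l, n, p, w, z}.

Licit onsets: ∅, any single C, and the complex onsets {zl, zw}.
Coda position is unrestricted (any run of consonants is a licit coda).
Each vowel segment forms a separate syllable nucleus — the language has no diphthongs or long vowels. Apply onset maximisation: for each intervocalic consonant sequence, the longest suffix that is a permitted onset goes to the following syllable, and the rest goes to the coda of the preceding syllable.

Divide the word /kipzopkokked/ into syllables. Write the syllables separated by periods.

Vowels present: i, o, o, e; each is a nucleus, giving 4 syllables.
/i…o/ gap (V1→V2): /pz/ — longest licit onset from the right is /z/, leaving /p/ as coda.
/o…o/ gap (V2→V3): /pk/ — longest licit onset from the right is /k/, leaving /p/ as coda.
/o…e/ gap (V3→V4): /kk/ splits as /k/ + /k/ (/k/ is the longest suffix that is a licit onset).

kip.zop.kok.ked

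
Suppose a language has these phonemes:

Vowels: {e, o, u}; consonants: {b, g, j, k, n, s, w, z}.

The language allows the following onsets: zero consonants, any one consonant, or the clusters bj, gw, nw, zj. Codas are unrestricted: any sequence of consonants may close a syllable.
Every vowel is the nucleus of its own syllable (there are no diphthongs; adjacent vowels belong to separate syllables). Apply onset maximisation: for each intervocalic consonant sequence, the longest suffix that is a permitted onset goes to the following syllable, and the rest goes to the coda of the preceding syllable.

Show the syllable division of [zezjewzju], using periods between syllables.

ze.zjew.zju

The vowels are e, e, u — 3 nuclei, so 3 syllables.
Between /e/ (V1) and /e/ (V2): /zj/ is a licit onset in full, so it all attaches to the next syllable.
Between /e/ (V2) and /u/ (V3): cluster /wzj/ — the longest permitted-onset suffix is /zj/; onset = /zj/, preceding coda = /w/.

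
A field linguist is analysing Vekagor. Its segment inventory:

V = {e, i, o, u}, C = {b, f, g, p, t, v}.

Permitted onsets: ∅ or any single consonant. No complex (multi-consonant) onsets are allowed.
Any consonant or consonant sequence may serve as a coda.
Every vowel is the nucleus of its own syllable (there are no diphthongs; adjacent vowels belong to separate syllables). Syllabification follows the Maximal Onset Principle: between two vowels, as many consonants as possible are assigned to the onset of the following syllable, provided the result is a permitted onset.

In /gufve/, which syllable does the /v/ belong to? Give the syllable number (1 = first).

2

Nuclei (vowels): u, e → 2 syllables.
Between /u/ (V1) and /e/ (V2): cluster /fv/ — the longest permitted-onset suffix is /v/; onset = /v/, preceding coda = /f/.
Putting it together: guf.ve.
The /v/ is in the onset of syllable 2 (/ve/).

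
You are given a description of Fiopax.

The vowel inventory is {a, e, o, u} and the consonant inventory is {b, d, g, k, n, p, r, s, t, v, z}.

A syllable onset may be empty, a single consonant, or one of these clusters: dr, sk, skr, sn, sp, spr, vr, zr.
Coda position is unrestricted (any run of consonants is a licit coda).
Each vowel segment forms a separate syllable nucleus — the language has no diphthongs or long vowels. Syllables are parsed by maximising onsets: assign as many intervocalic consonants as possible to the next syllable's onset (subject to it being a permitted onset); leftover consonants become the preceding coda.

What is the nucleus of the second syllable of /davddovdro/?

o

Vowels present: a, o, o; each is a nucleus, giving 3 syllables.
The second nucleus (vowel 2 from the left) is /o/.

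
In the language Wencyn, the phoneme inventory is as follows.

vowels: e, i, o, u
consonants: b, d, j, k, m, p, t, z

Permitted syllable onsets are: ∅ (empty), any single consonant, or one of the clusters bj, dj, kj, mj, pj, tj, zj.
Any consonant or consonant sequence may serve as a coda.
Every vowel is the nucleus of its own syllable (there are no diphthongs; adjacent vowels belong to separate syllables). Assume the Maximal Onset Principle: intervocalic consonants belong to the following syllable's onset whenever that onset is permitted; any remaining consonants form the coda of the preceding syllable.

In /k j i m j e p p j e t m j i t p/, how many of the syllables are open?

Nuclei (vowels): i, e, e, i → 4 syllables.
σ1/σ2 boundary: cluster /mj/ — /mj/ is itself a permitted onset, so the whole cluster goes right; preceding coda = ∅.
σ2/σ3 boundary: /ppj/; trying suffixes from longest down, /pj/ is the first permitted one, so coda /p/ | onset /pj/.
σ3/σ4 boundary: /tmj/ — longest licit onset from the right is /mj/, leaving /t/ as coda.
So the parse is kji.mjep.pjet.mjitp.
Classifying each syllable: /kji/ (open), /mjep/ (closed), /pjet/ (closed), /mjitp/ (closed).
Open syllables: 1.

1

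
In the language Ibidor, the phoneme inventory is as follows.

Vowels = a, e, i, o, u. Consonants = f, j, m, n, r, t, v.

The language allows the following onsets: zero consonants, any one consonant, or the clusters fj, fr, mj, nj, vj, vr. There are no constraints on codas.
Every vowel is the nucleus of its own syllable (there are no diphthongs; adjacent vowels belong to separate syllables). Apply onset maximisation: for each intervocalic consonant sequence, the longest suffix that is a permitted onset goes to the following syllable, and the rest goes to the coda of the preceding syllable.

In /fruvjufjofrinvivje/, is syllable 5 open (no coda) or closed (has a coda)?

open

Nuclei (vowels): u, u, o, i, i, e → 6 syllables.
Between /u/ (V1) and /u/ (V2): cluster /vj/ — /vj/ is itself a permitted onset, so the whole cluster goes right; preceding coda = ∅.
Between /u/ (V2) and /o/ (V3): /fj/ is a licit onset in full, so it all attaches to the next syllable.
Between /o/ (V3) and /i/ (V4): /fr/ — entire cluster is a permitted onset → onset /fr/, coda ∅.
Between /i/ (V4) and /i/ (V5): /nv/; trying suffixes from longest down, /v/ is the first permitted one, so coda /n/ | onset /v/.
Between /i/ (V5) and /e/ (V6): cluster /vj/ — /vj/ is itself a permitted onset, so the whole cluster goes right; preceding coda = ∅.
Result: fru.vju.fjo.frin.vi.vje.
Syllable 5 is /vi/; it ends in its nucleus with no coda, so it is open.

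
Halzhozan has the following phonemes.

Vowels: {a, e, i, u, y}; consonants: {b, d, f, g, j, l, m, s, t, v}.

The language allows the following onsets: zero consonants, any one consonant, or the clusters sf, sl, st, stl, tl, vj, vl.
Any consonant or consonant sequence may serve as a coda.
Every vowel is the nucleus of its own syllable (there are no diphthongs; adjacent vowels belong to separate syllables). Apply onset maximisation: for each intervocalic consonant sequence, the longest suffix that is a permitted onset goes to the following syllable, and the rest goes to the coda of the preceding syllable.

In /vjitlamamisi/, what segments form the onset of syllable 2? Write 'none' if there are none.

tl

Nuclei (vowels): i, a, a, i, i → 5 syllables.
/i…a/ gap (V1→V2): cluster /tl/ — /tl/ is itself a permitted onset, so the whole cluster goes right; preceding coda = ∅.
/a…a/ gap (V2→V3): just /m/ — single C goes to the following onset.
/a…i/ gap (V3→V4): /m/ is a single consonant, so it becomes the next onset.
/i…i/ gap (V4→V5): just /s/ — single C goes to the following onset.
Result: vji.tla.ma.mi.si.
Syllable 2 is /tla/: onset /tl/, nucleus /a/, coda ∅.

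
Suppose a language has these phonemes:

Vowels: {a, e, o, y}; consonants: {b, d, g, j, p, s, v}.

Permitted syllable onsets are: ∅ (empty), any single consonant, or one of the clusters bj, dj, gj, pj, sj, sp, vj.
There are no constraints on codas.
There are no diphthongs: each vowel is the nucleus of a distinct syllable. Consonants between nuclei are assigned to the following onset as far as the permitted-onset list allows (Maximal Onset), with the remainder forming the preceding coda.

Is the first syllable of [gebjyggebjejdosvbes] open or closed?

Nuclei (vowels): e, y, e, e, o, e → 6 syllables.
V1 /e/ – V2 /y/: /bj/ is a licit onset in full, so it all attaches to the next syllable.
V2 /y/ – V3 /e/: /gg/ — longest licit onset from the right is /g/, leaving /g/ as coda.
V3 /e/ – V4 /e/: /bj/ is a licit onset in full, so it all attaches to the next syllable.
V4 /e/ – V5 /o/: cluster /jd/ — the longest permitted-onset suffix is /d/; onset = /d/, preceding coda = /j/.
V5 /o/ – V6 /e/: /svb/ — longest licit onset from the right is /b/, leaving /sv/ as coda.
Syllabification: ge.bjyg.ge.bjej.dosv.bes.
Syllable 1 is /ge/; it ends in its nucleus with no coda, so it is open.

open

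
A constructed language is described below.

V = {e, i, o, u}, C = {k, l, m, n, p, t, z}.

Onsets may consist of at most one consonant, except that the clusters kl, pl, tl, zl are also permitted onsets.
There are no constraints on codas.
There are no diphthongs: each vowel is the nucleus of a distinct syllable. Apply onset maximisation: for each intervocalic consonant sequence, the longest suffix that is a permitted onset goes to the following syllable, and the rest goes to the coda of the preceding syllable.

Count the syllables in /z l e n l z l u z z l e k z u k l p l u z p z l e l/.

The vowels are e, u, e, u, u, e — 6 nuclei, so 6 syllables.

6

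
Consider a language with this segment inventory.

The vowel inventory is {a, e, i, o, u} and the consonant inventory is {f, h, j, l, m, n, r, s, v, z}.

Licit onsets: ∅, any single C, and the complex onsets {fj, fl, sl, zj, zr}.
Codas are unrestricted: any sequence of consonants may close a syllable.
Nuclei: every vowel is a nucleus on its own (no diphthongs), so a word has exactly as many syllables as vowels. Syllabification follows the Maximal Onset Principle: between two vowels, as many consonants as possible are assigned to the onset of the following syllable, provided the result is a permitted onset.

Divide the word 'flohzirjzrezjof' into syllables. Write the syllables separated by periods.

Vowels present: o, i, e, o; each is a nucleus, giving 4 syllables.
V1 /o/ – V2 /i/: cluster /hz/ — the longest permitted-onset suffix is /z/; onset = /z/, preceding coda = /h/.
V2 /i/ – V3 /e/: /rjzr/; trying suffixes from longest down, /zr/ is the first permitted one, so coda /rj/ | onset /zr/.
V3 /e/ – V4 /o/: /zj/ — entire cluster is a permitted onset → onset /zj/, coda ∅.

floh.zirj.zre.zjof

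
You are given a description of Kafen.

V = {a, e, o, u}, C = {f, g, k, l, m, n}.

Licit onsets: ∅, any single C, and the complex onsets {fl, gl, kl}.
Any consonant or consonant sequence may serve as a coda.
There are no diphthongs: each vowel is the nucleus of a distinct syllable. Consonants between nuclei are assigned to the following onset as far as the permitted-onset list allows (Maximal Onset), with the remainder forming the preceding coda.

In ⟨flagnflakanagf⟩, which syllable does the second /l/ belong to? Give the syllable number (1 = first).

Nuclei (vowels): a, a, a, a → 4 syllables.
/a…a/ gap (V1→V2): /gnfl/; trying suffixes from longest down, /fl/ is the first permitted one, so coda /gn/ | onset /fl/.
/a…a/ gap (V2→V3): /k/ is a single consonant, so it becomes the next onset.
/a…a/ gap (V3→V4): /n/ → onset of the next syllable (single consonants are always licit onsets).
Putting it together: flagn.fla.ka.nagf.
The second /l/ is in the onset of syllable 2 (/fla/).

2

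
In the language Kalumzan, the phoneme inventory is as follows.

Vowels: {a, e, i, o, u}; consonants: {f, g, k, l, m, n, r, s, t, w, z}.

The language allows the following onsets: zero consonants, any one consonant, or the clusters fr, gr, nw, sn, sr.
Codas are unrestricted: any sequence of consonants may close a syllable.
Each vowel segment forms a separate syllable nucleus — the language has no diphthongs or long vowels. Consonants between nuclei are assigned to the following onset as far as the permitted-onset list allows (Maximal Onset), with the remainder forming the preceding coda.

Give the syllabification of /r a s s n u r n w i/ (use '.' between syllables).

Vowels present: a, u, i; each is a nucleus, giving 3 syllables.
σ1/σ2 boundary: /ssn/; trying suffixes from longest down, /sn/ is the first permitted one, so coda /s/ | onset /sn/.
σ2/σ3 boundary: /rnw/ — longest licit onset from the right is /nw/, leaving /r/ as coda.

ras.snur.nwi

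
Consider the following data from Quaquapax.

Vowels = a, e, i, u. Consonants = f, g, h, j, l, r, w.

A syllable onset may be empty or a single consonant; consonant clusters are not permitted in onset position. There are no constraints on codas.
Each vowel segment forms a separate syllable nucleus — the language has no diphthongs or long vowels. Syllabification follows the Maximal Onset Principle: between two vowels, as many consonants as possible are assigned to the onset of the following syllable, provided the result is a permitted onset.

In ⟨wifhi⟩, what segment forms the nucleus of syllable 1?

i

Nuclei (vowels): i, i → 2 syllables.
The first nucleus (vowel 1 from the left) is /i/.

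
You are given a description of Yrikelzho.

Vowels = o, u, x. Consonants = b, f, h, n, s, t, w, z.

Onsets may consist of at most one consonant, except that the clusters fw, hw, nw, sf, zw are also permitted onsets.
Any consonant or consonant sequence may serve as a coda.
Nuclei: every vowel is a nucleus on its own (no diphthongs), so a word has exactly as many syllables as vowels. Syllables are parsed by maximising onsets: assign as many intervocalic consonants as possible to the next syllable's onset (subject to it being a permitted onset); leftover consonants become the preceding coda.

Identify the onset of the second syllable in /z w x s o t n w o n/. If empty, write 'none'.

s

Vowels present: x, o, o; each is a nucleus, giving 3 syllables.
Between /x/ (V1) and /o/ (V2): /s/ → onset of the next syllable (single consonants are always licit onsets).
Between /o/ (V2) and /o/ (V3): /tnw/ — longest licit onset from the right is /nw/, leaving /t/ as coda.
So the parse is zwx.sot.nwon.
Syllable 2 is /sot/: onset /s/, nucleus /o/, coda /t/.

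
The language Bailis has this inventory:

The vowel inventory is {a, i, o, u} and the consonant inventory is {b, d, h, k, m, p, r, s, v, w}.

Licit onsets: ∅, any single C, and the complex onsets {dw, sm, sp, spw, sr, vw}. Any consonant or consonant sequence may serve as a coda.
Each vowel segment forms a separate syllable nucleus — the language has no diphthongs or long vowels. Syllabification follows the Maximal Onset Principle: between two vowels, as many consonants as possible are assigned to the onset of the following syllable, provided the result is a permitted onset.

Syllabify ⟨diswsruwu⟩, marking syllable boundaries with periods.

Nuclei (vowels): i, u, u → 3 syllables.
V1 /i/ – V2 /u/: cluster /swsr/ — the longest permitted-onset suffix is /sr/; onset = /sr/, preceding coda = /sw/.
V2 /u/ – V3 /u/: just /w/ — single C goes to the following onset.

disw.sru.wu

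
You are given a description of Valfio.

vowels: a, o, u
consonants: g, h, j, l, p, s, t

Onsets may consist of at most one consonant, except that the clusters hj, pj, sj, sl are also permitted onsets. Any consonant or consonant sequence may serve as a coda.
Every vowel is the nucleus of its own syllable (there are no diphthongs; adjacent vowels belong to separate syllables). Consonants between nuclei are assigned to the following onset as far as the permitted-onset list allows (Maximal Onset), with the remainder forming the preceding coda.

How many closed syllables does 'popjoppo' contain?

Nuclei (vowels): o, o, o → 3 syllables.
σ1/σ2 boundary: /pj/ is a licit onset in full, so it all attaches to the next syllable.
σ2/σ3 boundary: cluster /pp/ — the longest permitted-onset suffix is /p/; onset = /p/, preceding coda = /p/.
Result: po.pjop.po.
Classifying each syllable: /po/ (open), /pjop/ (closed), /po/ (open).
Closed syllables: 1.

1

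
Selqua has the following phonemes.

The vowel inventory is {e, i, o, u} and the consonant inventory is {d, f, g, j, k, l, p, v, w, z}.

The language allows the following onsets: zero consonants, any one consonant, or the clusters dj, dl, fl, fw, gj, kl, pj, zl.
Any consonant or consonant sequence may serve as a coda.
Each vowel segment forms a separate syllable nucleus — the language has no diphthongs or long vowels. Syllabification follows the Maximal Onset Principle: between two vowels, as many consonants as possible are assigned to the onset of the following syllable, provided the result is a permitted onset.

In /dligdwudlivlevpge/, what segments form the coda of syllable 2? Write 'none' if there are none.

The vowels are i, u, i, e, e — 5 nuclei, so 5 syllables.
Between /i/ (V1) and /u/ (V2): /gdw/ — longest licit onset from the right is /w/, leaving /gd/ as coda.
Between /u/ (V2) and /i/ (V3): /dl/ — entire cluster is a permitted onset → onset /dl/, coda ∅.
Between /i/ (V3) and /e/ (V4): /vl/; trying suffixes from longest down, /l/ is the first permitted one, so coda /v/ | onset /l/.
Between /e/ (V4) and /e/ (V5): cluster /vpg/ — the longest permitted-onset suffix is /g/; onset = /g/, preceding coda = /vp/.
Result: dligd.wu.dliv.levp.ge.
Syllable 2 is /wu/: onset /w/, nucleus /u/, coda ∅.

none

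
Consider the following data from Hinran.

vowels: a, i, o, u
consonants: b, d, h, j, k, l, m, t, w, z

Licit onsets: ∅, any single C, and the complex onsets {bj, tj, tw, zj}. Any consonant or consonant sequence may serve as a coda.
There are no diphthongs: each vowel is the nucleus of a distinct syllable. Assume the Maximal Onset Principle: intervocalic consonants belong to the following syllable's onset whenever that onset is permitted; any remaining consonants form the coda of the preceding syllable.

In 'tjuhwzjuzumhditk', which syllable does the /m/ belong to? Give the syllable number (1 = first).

Nuclei (vowels): u, u, u, i → 4 syllables.
Between /u/ (V1) and /u/ (V2): cluster /hwzj/ — the longest permitted-onset suffix is /zj/; onset = /zj/, preceding coda = /hw/.
Between /u/ (V2) and /u/ (V3): /z/ is a single consonant, so it becomes the next onset.
Between /u/ (V3) and /i/ (V4): /mhd/; trying suffixes from longest down, /d/ is the first permitted one, so coda /mh/ | onset /d/.
Syllabification: tjuhw.zju.zumh.ditk.
The /m/ is in the coda of syllable 3 (/zumh/).

3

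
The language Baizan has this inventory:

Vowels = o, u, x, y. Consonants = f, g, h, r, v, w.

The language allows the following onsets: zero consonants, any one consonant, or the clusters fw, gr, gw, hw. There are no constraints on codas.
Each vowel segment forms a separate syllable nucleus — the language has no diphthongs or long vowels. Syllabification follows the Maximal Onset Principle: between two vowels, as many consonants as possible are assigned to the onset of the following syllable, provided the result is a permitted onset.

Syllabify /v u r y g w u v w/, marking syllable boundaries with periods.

vu.ry.gwuvw

Nuclei (vowels): u, y, u → 3 syllables.
Between /u/ (V1) and /y/ (V2): /r/ → onset of the next syllable (single consonants are always licit onsets).
Between /y/ (V2) and /u/ (V3): /gw/ is a licit onset in full, so it all attaches to the next syllable.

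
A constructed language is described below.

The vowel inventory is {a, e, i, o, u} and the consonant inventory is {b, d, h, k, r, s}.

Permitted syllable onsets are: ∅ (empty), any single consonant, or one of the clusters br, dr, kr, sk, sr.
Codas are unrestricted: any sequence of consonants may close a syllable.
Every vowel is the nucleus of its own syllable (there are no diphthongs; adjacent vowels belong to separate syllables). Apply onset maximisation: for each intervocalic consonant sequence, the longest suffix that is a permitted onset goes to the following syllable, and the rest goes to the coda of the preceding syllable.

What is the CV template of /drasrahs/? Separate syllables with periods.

Vowels present: a, a; each is a nucleus, giving 2 syllables.
V1 /a/ – V2 /a/: cluster /sr/ — /sr/ is itself a permitted onset, so the whole cluster goes right; preceding coda = ∅.
Putting it together: dra.srahs.
Mapping each syllable to C/V: /dra/ → CCV, /srahs/ → CCVCC.

CCV.CCVCC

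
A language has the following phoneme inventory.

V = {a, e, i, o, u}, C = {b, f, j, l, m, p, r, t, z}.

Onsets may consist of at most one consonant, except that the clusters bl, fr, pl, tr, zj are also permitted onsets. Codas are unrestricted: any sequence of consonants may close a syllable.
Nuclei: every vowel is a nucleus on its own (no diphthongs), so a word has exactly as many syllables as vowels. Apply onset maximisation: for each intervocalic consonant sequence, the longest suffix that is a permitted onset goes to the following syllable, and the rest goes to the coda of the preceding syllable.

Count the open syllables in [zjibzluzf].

0

Nuclei (vowels): i, u → 2 syllables.
Between /i/ (V1) and /u/ (V2): /bzl/ — longest licit onset from the right is /l/, leaving /bz/ as coda.
Putting it together: zjibz.luzf.
Classifying each syllable: /zjibz/ (closed), /luzf/ (closed).
Open syllables: 0.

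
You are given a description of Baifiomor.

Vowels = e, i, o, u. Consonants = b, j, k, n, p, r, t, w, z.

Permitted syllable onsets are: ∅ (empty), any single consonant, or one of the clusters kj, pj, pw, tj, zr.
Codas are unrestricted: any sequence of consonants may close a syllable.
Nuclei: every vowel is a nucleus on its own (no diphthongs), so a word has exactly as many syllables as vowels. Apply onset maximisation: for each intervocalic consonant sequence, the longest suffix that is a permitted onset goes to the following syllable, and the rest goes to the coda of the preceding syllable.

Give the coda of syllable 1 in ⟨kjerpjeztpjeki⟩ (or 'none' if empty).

r

The vowels are e, e, e, i — 4 nuclei, so 4 syllables.
/e…e/ gap (V1→V2): /rpj/ — longest licit onset from the right is /pj/, leaving /r/ as coda.
/e…e/ gap (V2→V3): cluster /ztpj/ — the longest permitted-onset suffix is /pj/; onset = /pj/, preceding coda = /zt/.
/e…i/ gap (V3→V4): /k/ is a single consonant, so it becomes the next onset.
Syllabification: kjer.pjezt.pje.ki.
Syllable 1 is /kjer/: onset /kj/, nucleus /e/, coda /r/.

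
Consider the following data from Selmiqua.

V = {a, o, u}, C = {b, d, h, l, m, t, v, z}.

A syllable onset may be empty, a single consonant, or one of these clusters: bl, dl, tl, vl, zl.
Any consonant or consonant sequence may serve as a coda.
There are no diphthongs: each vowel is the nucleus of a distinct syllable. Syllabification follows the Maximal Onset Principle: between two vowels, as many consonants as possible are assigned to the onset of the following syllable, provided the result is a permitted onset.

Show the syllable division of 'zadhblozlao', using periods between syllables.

Nuclei (vowels): a, o, a, o → 4 syllables.
V1 /a/ – V2 /o/: cluster /dhbl/ — the longest permitted-onset suffix is /bl/; onset = /bl/, preceding coda = /dh/.
V2 /o/ – V3 /a/: /zl/ is a licit onset in full, so it all attaches to the next syllable.
V3 /a/ – V4 /o/: hiatus — the boundary sits between the two vowels.

zadh.blo.zla.o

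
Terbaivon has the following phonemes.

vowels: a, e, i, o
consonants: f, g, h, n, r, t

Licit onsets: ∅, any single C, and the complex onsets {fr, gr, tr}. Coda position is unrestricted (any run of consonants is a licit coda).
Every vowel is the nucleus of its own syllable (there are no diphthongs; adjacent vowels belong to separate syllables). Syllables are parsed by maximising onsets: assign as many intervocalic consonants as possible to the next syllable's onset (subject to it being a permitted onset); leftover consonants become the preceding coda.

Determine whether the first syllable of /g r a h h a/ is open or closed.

The vowels are a, a — 2 nuclei, so 2 syllables.
/a…a/ gap (V1→V2): /hh/ — longest licit onset from the right is /h/, leaving /h/ as coda.
So the parse is grah.ha.
Syllable 1 is /grah/ with coda /h/, so it is closed.

closed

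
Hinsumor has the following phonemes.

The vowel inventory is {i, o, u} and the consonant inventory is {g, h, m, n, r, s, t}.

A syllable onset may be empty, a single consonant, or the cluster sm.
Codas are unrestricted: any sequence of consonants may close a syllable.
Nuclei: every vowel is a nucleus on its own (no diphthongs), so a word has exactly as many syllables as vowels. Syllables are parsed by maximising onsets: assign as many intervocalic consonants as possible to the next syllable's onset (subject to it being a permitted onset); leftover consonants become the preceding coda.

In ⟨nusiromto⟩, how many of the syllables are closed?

1

The vowels are u, i, o, o — 4 nuclei, so 4 syllables.
σ1/σ2 boundary: just /s/ — single C goes to the following onset.
σ2/σ3 boundary: /r/ is a single consonant, so it becomes the next onset.
σ3/σ4 boundary: /mt/ splits as /m/ + /t/ (/t/ is the longest suffix that is a licit onset).
Syllabification: nu.si.rom.to.
Classifying each syllable: /nu/ (open), /si/ (open), /rom/ (closed), /to/ (open).
Closed syllables: 1.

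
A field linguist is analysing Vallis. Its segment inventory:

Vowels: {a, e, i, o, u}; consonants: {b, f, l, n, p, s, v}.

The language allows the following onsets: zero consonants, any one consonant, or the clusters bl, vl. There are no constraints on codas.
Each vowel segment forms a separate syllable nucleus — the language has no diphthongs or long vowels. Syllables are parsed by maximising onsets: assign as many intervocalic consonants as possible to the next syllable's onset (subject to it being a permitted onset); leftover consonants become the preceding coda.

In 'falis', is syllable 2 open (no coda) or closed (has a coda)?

closed

Nuclei (vowels): a, i → 2 syllables.
σ1/σ2 boundary: /l/ is a single consonant, so it becomes the next onset.
Result: fa.lis.
Syllable 2 is /lis/ with coda /s/, so it is closed.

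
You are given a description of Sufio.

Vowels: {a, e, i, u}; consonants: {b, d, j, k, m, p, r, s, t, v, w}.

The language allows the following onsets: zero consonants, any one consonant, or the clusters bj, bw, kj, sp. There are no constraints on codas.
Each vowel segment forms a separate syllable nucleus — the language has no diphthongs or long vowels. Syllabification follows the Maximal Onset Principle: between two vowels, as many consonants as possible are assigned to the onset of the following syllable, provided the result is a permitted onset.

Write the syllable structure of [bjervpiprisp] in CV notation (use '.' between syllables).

The vowels are e, i, i — 3 nuclei, so 3 syllables.
Between /e/ (V1) and /i/ (V2): /rvp/ — longest licit onset from the right is /p/, leaving /rv/ as coda.
Between /i/ (V2) and /i/ (V3): /pr/; trying suffixes from longest down, /r/ is the first permitted one, so coda /p/ | onset /r/.
So the parse is bjerv.pip.risp.
Mapping each syllable to C/V: /bjerv/ → CCVCC, /pip/ → CVC, /risp/ → CVCC.

CCVCC.CVC.CVCC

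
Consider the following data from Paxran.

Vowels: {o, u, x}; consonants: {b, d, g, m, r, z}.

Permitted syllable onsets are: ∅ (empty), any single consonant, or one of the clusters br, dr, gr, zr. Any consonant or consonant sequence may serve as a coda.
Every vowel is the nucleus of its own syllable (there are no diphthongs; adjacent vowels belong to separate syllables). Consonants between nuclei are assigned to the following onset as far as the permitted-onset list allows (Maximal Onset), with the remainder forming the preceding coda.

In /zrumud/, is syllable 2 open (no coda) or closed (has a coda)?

Nuclei (vowels): u, u → 2 syllables.
V1 /u/ – V2 /u/: just /m/ — single C goes to the following onset.
So the parse is zru.mud.
Syllable 2 is /mud/ with coda /d/, so it is closed.

closed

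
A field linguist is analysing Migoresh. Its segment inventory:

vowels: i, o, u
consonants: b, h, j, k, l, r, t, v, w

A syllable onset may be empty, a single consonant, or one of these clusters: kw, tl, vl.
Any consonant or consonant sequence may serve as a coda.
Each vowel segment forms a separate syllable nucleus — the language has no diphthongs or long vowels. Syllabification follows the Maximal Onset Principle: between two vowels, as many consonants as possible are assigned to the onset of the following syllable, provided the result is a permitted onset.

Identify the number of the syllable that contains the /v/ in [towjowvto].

2

Nuclei (vowels): o, o, o → 3 syllables.
Between /o/ (V1) and /o/ (V2): /wj/; trying suffixes from longest down, /j/ is the first permitted one, so coda /w/ | onset /j/.
Between /o/ (V2) and /o/ (V3): cluster /wvt/ — the longest permitted-onset suffix is /t/; onset = /t/, preceding coda = /wv/.
Result: tow.jowv.to.
The /v/ is in the coda of syllable 2 (/jowv/).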